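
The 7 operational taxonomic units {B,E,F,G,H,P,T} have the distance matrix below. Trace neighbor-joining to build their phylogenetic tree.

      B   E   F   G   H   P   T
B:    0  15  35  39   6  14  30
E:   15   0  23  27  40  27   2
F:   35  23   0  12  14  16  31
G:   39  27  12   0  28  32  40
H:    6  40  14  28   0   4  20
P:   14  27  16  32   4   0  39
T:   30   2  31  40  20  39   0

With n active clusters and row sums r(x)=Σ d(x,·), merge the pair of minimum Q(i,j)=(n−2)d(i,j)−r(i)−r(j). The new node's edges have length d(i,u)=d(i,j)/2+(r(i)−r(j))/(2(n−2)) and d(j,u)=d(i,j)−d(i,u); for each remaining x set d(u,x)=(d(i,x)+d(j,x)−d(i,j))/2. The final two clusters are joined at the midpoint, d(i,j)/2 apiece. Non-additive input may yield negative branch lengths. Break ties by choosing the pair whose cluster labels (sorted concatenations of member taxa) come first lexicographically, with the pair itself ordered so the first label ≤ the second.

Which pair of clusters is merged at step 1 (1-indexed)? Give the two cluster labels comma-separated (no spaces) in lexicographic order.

step 1: merge (E,T) at d=2, Q=-286; branch lengths E→-9/5, T→19/5; new cluster ET
  updated: d(B,ET)=43/2, d(ET,F)=26, d(ET,G)=65/2, d(ET,H)=29, d(ET,P)=32
step 2: merge (F,G) at d=12, Q=-397/2; branch lengths F→15/16, G→177/16; new cluster FG
  updated: d(B,FG)=31, d(ET,FG)=93/4, d(FG,H)=15, d(FG,P)=18
step 3: merge (ET,FG) at d=93/4, Q=-493/4; branch lengths ET→353/24, FG→205/24; new cluster EFGT
  updated: d(B,EFGT)=117/8, d(EFGT,H)=83/8, d(EFGT,P)=107/8
step 4: merge (B,EFGT) at d=117/8, Q=-175/4; branch lengths B→51/8, EFGT→33/4; new cluster BEFGT
  updated: d(BEFGT,H)=7/8, d(BEFGT,P)=51/8
step 5: merge (BEFGT,H) at d=7/8, Q=-45/4; branch lengths BEFGT→13/8, H→-3/4; new cluster BEFGHT
  updated: d(BEFGHT,P)=19/4
step 6: merge (BEFGHT,P) at d=19/4; branch lengths BEFGHT→19/8, P→19/8; new cluster BEFGHPT
final tree: (((B:51/8,((E:-9/5,T:19/5):353/24,(F:15/16,G:177/16):205/24):33/4):13/8,H:-3/4):19/8,P:19/8)
total length: 115/2

E,T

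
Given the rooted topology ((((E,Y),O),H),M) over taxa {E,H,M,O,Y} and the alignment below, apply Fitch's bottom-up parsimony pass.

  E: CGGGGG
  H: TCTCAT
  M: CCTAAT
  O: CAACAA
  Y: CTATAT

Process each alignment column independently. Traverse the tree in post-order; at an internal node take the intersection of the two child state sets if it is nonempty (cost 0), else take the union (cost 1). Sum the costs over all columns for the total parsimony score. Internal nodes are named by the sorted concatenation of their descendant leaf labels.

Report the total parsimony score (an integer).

[col 0] EY: children E:{C}, Y:{C} ∩→ {C}; cost 0
[col 0] EOY: children EY:{C}, O:{C} ∩→ {C}; cost 0
[col 0] EHOY: children EOY:{C}, H:{T} ∪→ {C,T}; cost 1
[col 0] EHMOY: children EHOY:{C,T}, M:{C} ∩→ {C}; cost 0
[col 1] EY: children E:{G}, Y:{T} ∪→ {G,T}; cost 1
[col 1] EOY: children EY:{G,T}, O:{A} ∪→ {A,G,T}; cost 1
[col 1] EHOY: children EOY:{A,G,T}, H:{C} ∪→ {A,C,G,T}; cost 1
[col 1] EHMOY: children EHOY:{A,C,G,T}, M:{C} ∩→ {C}; cost 0
[col 2] EY: children E:{G}, Y:{A} ∪→ {A,G}; cost 1
[col 2] EOY: children EY:{A,G}, O:{A} ∩→ {A}; cost 0
[col 2] EHOY: children EOY:{A}, H:{T} ∪→ {A,T}; cost 1
[col 2] EHMOY: children EHOY:{A,T}, M:{T} ∩→ {T}; cost 0
[col 3] EY: children E:{G}, Y:{T} ∪→ {G,T}; cost 1
[col 3] EOY: children EY:{G,T}, O:{C} ∪→ {C,G,T}; cost 1
[col 3] EHOY: children EOY:{C,G,T}, H:{C} ∩→ {C}; cost 0
[col 3] EHMOY: children EHOY:{C}, M:{A} ∪→ {A,C}; cost 1
[col 4] EY: children E:{G}, Y:{A} ∪→ {A,G}; cost 1
[col 4] EOY: children EY:{A,G}, O:{A} ∩→ {A}; cost 0
[col 4] EHOY: children EOY:{A}, H:{A} ∩→ {A}; cost 0
[col 4] EHMOY: children EHOY:{A}, M:{A} ∩→ {A}; cost 0
[col 5] EY: children E:{G}, Y:{T} ∪→ {G,T}; cost 1
[col 5] EOY: children EY:{G,T}, O:{A} ∪→ {A,G,T}; cost 1
[col 5] EHOY: children EOY:{A,G,T}, H:{T} ∩→ {T}; cost 0
[col 5] EHMOY: children EHOY:{T}, M:{T} ∩→ {T}; cost 0
per-site changes: [1, 3, 2, 3, 1, 2]; total = 12

12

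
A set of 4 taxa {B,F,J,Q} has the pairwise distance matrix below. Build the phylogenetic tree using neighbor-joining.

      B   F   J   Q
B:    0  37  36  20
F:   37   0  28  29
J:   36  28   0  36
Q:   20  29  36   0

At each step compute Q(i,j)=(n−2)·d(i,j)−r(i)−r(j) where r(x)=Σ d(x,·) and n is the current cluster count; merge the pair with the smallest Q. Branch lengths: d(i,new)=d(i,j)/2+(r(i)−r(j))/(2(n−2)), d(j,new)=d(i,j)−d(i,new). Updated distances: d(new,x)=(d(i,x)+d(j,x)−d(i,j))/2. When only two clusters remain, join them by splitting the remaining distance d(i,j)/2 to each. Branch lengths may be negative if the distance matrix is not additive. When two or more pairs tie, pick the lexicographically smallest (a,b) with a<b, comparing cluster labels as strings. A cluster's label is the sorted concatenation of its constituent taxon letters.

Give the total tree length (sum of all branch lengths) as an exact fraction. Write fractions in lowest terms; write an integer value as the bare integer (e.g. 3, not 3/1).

1. join B+Q (d=20, Q=-138) ⇒ BQ; edges |B|=12, |Q|=8
  updated: d(BQ,F)=23, d(BQ,J)=26
2. join BQ+F (d=23, Q=-77) ⇒ BFQ; edges |BQ|=21/2, |F|=25/2
  updated: d(BFQ,J)=31/2
3. join BFQ+J (d=31/2) ⇒ BFJQ; edges |BFQ|=31/4, |J|=31/4
final tree: (((B:12,Q:8):21/2,F:25/2):31/4,J:31/4)
total length: 117/2

117/2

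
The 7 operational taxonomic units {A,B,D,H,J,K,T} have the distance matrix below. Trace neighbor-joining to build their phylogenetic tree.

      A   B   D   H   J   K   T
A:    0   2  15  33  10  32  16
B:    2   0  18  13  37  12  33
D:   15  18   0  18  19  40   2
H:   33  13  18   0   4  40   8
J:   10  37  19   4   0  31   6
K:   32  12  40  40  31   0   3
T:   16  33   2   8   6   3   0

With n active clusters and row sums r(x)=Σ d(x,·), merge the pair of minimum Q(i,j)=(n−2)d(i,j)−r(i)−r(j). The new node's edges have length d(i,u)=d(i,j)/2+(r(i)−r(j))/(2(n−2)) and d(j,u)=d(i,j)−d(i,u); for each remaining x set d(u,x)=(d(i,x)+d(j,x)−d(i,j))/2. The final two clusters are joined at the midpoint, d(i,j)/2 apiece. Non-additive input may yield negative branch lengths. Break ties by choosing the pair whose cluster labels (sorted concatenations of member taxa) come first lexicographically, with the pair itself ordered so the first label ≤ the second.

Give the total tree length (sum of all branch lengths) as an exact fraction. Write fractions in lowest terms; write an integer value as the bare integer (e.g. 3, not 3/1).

359/8

iteration 1: select A,B (d=2, Q=-213); attach at lengths (3/10, 17/10); label the merged cluster AB
  updated: d(AB,D)=31/2, d(AB,H)=22, d(AB,J)=45/2, d(AB,K)=21, d(AB,T)=47/2
iteration 2: select K,T (d=3, Q=-331/2); attach at lengths (209/16, -161/16); label the merged cluster KT
  updated: d(AB,KT)=83/4, d(D,KT)=39/2, d(H,KT)=45/2, d(J,KT)=17
iteration 3: select H,J (d=4, Q=-117); attach at lengths (8/3, 4/3); label the merged cluster HJ
  updated: d(AB,HJ)=81/4, d(D,HJ)=33/2, d(HJ,KT)=71/4
iteration 4: select AB,D (d=31/2, Q=-77); attach at lengths (9, 13/2); label the merged cluster ABD
  updated: d(ABD,HJ)=85/8, d(ABD,KT)=99/8
iteration 5: select ABD,HJ (d=85/8, Q=-163/4); attach at lengths (21/8, 8); label the merged cluster ABDHJ
  updated: d(ABDHJ,KT)=39/4
iteration 6: select ABDHJ,KT (d=39/4); attach at lengths (39/8, 39/8); label the merged cluster ABDHJKT
final tree: ((((A:3/10,B:17/10):9,D:13/2):21/8,(H:8/3,J:4/3):8):39/8,(K:209/16,T:-161/16):39/8)
total length: 359/8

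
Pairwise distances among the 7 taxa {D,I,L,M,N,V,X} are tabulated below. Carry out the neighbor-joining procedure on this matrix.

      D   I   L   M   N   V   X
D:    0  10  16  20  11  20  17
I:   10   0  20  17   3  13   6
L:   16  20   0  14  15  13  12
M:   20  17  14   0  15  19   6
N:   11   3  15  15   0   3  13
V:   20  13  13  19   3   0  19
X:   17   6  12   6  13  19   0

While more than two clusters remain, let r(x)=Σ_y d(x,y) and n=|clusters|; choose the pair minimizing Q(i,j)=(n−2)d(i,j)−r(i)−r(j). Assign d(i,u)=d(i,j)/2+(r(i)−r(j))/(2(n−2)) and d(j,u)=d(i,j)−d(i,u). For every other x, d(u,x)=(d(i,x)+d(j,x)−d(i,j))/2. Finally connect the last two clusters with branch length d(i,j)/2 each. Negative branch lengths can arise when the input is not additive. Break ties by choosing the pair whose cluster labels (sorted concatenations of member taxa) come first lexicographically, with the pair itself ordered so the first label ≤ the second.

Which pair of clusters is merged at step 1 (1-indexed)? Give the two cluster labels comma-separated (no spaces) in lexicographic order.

iteration 1: select M,X (d=6, Q=-134); attach at lengths (24/5, 6/5); label the merged cluster MX
  updated: d(D,MX)=31/2, d(I,MX)=17/2, d(L,MX)=10, d(MX,N)=11, d(MX,V)=16
iteration 2: select N,V (d=3, Q=-96); attach at lengths (-5/4, 17/4); label the merged cluster NV
  updated: d(D,NV)=14, d(I,NV)=13/2, d(L,NV)=25/2, d(MX,NV)=12
iteration 3: select L,MX (d=10, Q=-149/2); attach at lengths (85/12, 35/12); label the merged cluster LMX
  updated: d(D,LMX)=43/4, d(I,LMX)=37/4, d(LMX,NV)=29/4
iteration 4: select D,I (d=10, Q=-81/2); attach at lengths (29/4, 11/4); label the merged cluster DI
  updated: d(DI,LMX)=5, d(DI,NV)=21/4
iteration 5: select DI,LMX (d=5, Q=-35/2); attach at lengths (3/2, 7/2); label the merged cluster DILMX
  updated: d(DILMX,NV)=15/4
iteration 6: select DILMX,NV (d=15/4); attach at lengths (15/8, 15/8); label the merged cluster DILMNVX
final tree: (((D:29/4,I:11/4):3/2,(L:85/12,(M:24/5,X:6/5):35/12):7/2):15/8,(N:-5/4,V:17/4):15/8)
total length: 151/4

M,X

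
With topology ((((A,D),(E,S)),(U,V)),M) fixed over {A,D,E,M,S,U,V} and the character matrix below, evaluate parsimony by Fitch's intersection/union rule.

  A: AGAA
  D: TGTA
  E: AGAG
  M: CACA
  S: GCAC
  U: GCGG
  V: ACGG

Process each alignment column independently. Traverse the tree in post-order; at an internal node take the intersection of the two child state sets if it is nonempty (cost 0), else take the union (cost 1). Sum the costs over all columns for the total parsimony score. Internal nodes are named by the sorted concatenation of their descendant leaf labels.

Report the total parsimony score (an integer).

13

site 0, node AD: A={A} ∪ D={T} → {A,T} (+1)
site 0, node ES: E={A} ∪ S={G} → {A,G} (+1)
site 0, node ADES: AD={A,T} ∩ ES={A,G} → {A} (+0)
site 0, node UV: U={G} ∪ V={A} → {A,G} (+1)
site 0, node ADESUV: ADES={A} ∩ UV={A,G} → {A} (+0)
site 0, node ADEMSUV: ADESUV={A} ∪ M={C} → {A,C} (+1)
site 1, node AD: A={G} ∩ D={G} → {G} (+0)
site 1, node ES: E={G} ∪ S={C} → {C,G} (+1)
site 1, node ADES: AD={G} ∩ ES={C,G} → {G} (+0)
site 1, node UV: U={C} ∩ V={C} → {C} (+0)
site 1, node ADESUV: ADES={G} ∪ UV={C} → {C,G} (+1)
site 1, node ADEMSUV: ADESUV={C,G} ∪ M={A} → {A,C,G} (+1)
site 2, node AD: A={A} ∪ D={T} → {A,T} (+1)
site 2, node ES: E={A} ∩ S={A} → {A} (+0)
site 2, node ADES: AD={A,T} ∩ ES={A} → {A} (+0)
site 2, node UV: U={G} ∩ V={G} → {G} (+0)
site 2, node ADESUV: ADES={A} ∪ UV={G} → {A,G} (+1)
site 2, node ADEMSUV: ADESUV={A,G} ∪ M={C} → {A,C,G} (+1)
site 3, node AD: A={A} ∩ D={A} → {A} (+0)
site 3, node ES: E={G} ∪ S={C} → {C,G} (+1)
site 3, node ADES: AD={A} ∪ ES={C,G} → {A,C,G} (+1)
site 3, node UV: U={G} ∩ V={G} → {G} (+0)
site 3, node ADESUV: ADES={A,C,G} ∩ UV={G} → {G} (+0)
site 3, node ADEMSUV: ADESUV={G} ∪ M={A} → {A,G} (+1)
per-site changes: [4, 3, 3, 3]; total = 13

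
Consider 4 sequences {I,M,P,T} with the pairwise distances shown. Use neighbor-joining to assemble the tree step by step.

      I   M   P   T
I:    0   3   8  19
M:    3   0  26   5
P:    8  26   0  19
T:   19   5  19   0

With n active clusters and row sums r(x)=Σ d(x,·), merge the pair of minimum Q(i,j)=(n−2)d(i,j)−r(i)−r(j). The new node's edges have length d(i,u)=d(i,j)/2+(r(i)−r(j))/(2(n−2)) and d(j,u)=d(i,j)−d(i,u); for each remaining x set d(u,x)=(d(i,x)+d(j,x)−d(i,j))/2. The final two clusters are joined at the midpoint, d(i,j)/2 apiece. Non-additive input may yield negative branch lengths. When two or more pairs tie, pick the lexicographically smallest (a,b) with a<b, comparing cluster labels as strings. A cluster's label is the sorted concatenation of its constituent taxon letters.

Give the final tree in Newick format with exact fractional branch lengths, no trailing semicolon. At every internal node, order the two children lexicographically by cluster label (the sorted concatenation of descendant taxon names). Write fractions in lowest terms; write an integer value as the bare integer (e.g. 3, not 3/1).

(((I:-7/4,P:39/4):41/4,M:1/4):19/8,T:19/8)

step 1: merge (I,P) at d=8, Q=-67; branch lengths I→-7/4, P→39/4; new cluster IP
  updated: d(IP,M)=21/2, d(IP,T)=15
step 2: merge (IP,M) at d=21/2, Q=-61/2; branch lengths IP→41/4, M→1/4; new cluster IMP
  updated: d(IMP,T)=19/4
step 3: merge (IMP,T) at d=19/4; branch lengths IMP→19/8, T→19/8; new cluster IMPT
final tree: (((I:-7/4,P:39/4):41/4,M:1/4):19/8,T:19/8)
total length: 93/4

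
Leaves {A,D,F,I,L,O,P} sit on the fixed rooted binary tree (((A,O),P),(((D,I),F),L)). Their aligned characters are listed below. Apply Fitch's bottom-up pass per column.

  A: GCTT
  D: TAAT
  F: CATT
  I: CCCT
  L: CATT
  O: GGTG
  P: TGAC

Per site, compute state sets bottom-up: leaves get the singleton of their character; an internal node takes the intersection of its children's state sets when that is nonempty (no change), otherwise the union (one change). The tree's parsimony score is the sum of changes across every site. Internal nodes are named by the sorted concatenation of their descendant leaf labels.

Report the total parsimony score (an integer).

11

[col 0] AO: children A:{G}, O:{G} ∩→ {G}; cost 0
[col 0] AOP: children AO:{G}, P:{T} ∪→ {G,T}; cost 1
[col 0] DI: children D:{T}, I:{C} ∪→ {C,T}; cost 1
[col 0] DFI: children DI:{C,T}, F:{C} ∩→ {C}; cost 0
[col 0] DFIL: children DFI:{C}, L:{C} ∩→ {C}; cost 0
[col 0] ADFILOP: children AOP:{G,T}, DFIL:{C} ∪→ {C,G,T}; cost 1
[col 1] AO: children A:{C}, O:{G} ∪→ {C,G}; cost 1
[col 1] AOP: children AO:{C,G}, P:{G} ∩→ {G}; cost 0
[col 1] DI: children D:{A}, I:{C} ∪→ {A,C}; cost 1
[col 1] DFI: children DI:{A,C}, F:{A} ∩→ {A}; cost 0
[col 1] DFIL: children DFI:{A}, L:{A} ∩→ {A}; cost 0
[col 1] ADFILOP: children AOP:{G}, DFIL:{A} ∪→ {A,G}; cost 1
[col 2] AO: children A:{T}, O:{T} ∩→ {T}; cost 0
[col 2] AOP: children AO:{T}, P:{A} ∪→ {A,T}; cost 1
[col 2] DI: children D:{A}, I:{C} ∪→ {A,C}; cost 1
[col 2] DFI: children DI:{A,C}, F:{T} ∪→ {A,C,T}; cost 1
[col 2] DFIL: children DFI:{A,C,T}, L:{T} ∩→ {T}; cost 0
[col 2] ADFILOP: children AOP:{A,T}, DFIL:{T} ∩→ {T}; cost 0
[col 3] AO: children A:{T}, O:{G} ∪→ {G,T}; cost 1
[col 3] AOP: children AO:{G,T}, P:{C} ∪→ {C,G,T}; cost 1
[col 3] DI: children D:{T}, I:{T} ∩→ {T}; cost 0
[col 3] DFI: children DI:{T}, F:{T} ∩→ {T}; cost 0
[col 3] DFIL: children DFI:{T}, L:{T} ∩→ {T}; cost 0
[col 3] ADFILOP: children AOP:{C,G,T}, DFIL:{T} ∩→ {T}; cost 0
per-site changes: [3, 3, 3, 2]; total = 11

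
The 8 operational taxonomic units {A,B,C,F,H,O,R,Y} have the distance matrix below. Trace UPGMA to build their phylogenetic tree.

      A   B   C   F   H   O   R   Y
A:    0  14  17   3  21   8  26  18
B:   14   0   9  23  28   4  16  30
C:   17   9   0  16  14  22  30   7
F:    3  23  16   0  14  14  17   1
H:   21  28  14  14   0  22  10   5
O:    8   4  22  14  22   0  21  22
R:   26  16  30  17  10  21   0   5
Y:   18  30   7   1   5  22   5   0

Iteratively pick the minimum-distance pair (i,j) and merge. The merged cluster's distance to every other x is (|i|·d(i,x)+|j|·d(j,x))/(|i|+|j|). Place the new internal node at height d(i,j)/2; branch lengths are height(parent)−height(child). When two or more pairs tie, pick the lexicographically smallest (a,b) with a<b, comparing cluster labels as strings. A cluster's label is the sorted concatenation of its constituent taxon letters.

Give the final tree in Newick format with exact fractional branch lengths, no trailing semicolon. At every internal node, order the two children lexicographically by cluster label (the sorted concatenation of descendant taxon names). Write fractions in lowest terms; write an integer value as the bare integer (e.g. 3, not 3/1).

iteration 1: select F,Y (d=1); attach at lengths (1/2, 1/2); label the merged cluster FY
  updated: d(A,FY)=21/2, d(B,FY)=53/2, d(C,FY)=23/2, d(FY,H)=19/2, d(FY,O)=18, d(FY,R)=11
iteration 2: select B,O (d=4); attach at lengths (2, 2); label the merged cluster BO
  updated: d(A,BO)=11, d(BO,C)=31/2, d(BO,FY)=89/4, d(BO,H)=25, d(BO,R)=37/2
iteration 3: select FY,H (d=19/2); attach at lengths (17/4, 19/4); label the merged cluster FHY
  updated: d(A,FHY)=14, d(BO,FHY)=139/6, d(C,FHY)=37/3, d(FHY,R)=32/3
iteration 4: select FHY,R (d=32/3); attach at lengths (7/12, 16/3); label the merged cluster FHRY
  updated: d(A,FHRY)=17, d(BO,FHRY)=22, d(C,FHRY)=67/4
iteration 5: select A,BO (d=11); attach at lengths (11/2, 7/2); label the merged cluster ABO
  updated: d(ABO,C)=16, d(ABO,FHRY)=61/3
iteration 6: select ABO,C (d=16); attach at lengths (5/2, 8); label the merged cluster ABCO
  updated: d(ABCO,FHRY)=311/16
iteration 7: select ABCO,FHRY (d=311/16); attach at lengths (55/32, 421/96); label the merged cluster ABCFHORY
final tree: (((A:11/2,(B:2,O:2):7/2):5/2,C:8):55/32,(((F:1/2,Y:1/2):17/4,H:19/4):7/12,R:16/3):421/96)
total length: 2185/48

(((A:11/2,(B:2,O:2):7/2):5/2,C:8):55/32,(((F:1/2,Y:1/2):17/4,H:19/4):7/12,R:16/3):421/96)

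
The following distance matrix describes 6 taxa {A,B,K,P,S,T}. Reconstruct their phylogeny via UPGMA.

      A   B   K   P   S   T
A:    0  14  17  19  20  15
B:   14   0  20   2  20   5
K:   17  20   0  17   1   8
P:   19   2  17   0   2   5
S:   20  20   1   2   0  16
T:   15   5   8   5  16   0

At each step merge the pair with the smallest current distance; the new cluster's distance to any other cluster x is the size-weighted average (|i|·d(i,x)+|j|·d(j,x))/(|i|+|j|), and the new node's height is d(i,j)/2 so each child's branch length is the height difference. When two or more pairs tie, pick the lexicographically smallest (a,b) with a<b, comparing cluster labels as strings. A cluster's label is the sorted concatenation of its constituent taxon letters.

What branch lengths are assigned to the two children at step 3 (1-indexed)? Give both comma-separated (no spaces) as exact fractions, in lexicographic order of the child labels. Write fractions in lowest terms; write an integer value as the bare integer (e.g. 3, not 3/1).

step 1: merge (K,S) at d=1; branch lengths K→1/2, S→1/2; new cluster KS
  updated: d(A,KS)=37/2, d(B,KS)=20, d(KS,P)=19/2, d(KS,T)=12
step 2: merge (B,P) at d=2; branch lengths B→1, P→1; new cluster BP
  updated: d(A,BP)=33/2, d(BP,KS)=59/4, d(BP,T)=5
step 3: merge (BP,T) at d=5; branch lengths BP→3/2, T→5/2; new cluster BPT
  updated: d(A,BPT)=16, d(BPT,KS)=83/6
step 4: merge (BPT,KS) at d=83/6; branch lengths BPT→53/12, KS→77/12; new cluster BKPST
  updated: d(A,BKPST)=17
step 5: merge (A,BKPST) at d=17; branch lengths A→17/2, BKPST→19/12; new cluster ABKPST
final tree: (A:17/2,(((B:1,P:1):3/2,T:5/2):53/12,(K:1/2,S:1/2):77/12):19/12)
total length: 335/12

3/2,5/2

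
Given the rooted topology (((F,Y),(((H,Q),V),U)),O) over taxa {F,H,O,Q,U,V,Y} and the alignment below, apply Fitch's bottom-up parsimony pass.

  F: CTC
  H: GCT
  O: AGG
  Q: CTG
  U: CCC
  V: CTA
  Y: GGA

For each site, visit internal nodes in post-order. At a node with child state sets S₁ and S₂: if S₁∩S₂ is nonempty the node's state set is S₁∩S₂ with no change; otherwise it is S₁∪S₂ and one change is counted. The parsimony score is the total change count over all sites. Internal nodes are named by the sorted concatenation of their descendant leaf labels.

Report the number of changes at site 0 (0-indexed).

FY@0: {C} ∪ {G} = {C,G} (union, +1)
HQ@0: {G} ∪ {C} = {C,G} (union, +1)
HQV@0: {C,G} ∩ {C} = {C} (intersection, +0)
HQUV@0: {C} ∩ {C} = {C} (intersection, +0)
FHQUVY@0: {C,G} ∩ {C} = {C} (intersection, +0)
FHOQUVY@0: {C} ∪ {A} = {A,C} (union, +1)
FY@1: {T} ∪ {G} = {G,T} (union, +1)
HQ@1: {C} ∪ {T} = {C,T} (union, +1)
HQV@1: {C,T} ∩ {T} = {T} (intersection, +0)
HQUV@1: {T} ∪ {C} = {C,T} (union, +1)
FHQUVY@1: {G,T} ∩ {C,T} = {T} (intersection, +0)
FHOQUVY@1: {T} ∪ {G} = {G,T} (union, +1)
FY@2: {C} ∪ {A} = {A,C} (union, +1)
HQ@2: {T} ∪ {G} = {G,T} (union, +1)
HQV@2: {G,T} ∪ {A} = {A,G,T} (union, +1)
HQUV@2: {A,G,T} ∪ {C} = {A,C,G,T} (union, +1)
FHQUVY@2: {A,C} ∩ {A,C,G,T} = {A,C} (intersection, +0)
FHOQUVY@2: {A,C} ∪ {G} = {A,C,G} (union, +1)
per-site changes: [3, 4, 5]; total = 12

3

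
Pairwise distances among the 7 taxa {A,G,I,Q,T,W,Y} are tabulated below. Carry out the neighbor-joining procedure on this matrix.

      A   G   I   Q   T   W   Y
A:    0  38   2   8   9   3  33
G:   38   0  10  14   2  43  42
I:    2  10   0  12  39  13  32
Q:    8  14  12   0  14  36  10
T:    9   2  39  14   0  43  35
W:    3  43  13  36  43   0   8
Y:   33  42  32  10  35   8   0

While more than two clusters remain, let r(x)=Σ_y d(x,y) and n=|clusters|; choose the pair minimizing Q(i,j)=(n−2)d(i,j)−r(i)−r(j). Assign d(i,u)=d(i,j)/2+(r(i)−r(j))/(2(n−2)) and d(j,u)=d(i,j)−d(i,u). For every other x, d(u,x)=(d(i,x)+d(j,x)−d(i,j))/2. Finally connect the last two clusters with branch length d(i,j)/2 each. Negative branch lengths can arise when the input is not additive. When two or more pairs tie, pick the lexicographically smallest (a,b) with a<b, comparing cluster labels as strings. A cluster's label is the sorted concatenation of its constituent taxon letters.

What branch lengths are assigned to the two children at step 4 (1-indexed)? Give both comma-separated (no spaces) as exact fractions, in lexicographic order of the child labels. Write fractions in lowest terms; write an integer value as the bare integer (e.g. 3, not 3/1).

-3/4,11/4

step 1: merge (G,T) at d=2, Q=-281; branch lengths G→17/10, T→3/10; new cluster GT
  updated: d(A,GT)=45/2, d(GT,I)=47/2, d(GT,Q)=13, d(GT,W)=42, d(GT,Y)=75/2
step 2: merge (W,Y) at d=8, Q=-381/2; branch lengths W→27/16, Y→101/16; new cluster WY
  updated: d(A,WY)=14, d(GT,WY)=143/4, d(I,WY)=37/2, d(Q,WY)=19
step 3: merge (GT,Q) at d=13, Q=-431/4; branch lengths GT→109/8, Q→-5/8; new cluster GQT
  updated: d(A,GQT)=35/4, d(GQT,I)=45/4, d(GQT,WY)=167/8
step 4: merge (A,I) at d=2, Q=-105/2; branch lengths A→-3/4, I→11/4; new cluster AI
  updated: d(AI,GQT)=9, d(AI,WY)=61/4
step 5: merge (AI,GQT) at d=9, Q=-361/8; branch lengths AI→27/16, GQT→117/16; new cluster AGIQT
  updated: d(AGIQT,WY)=217/16
step 6: merge (AGIQT,WY) at d=217/16; branch lengths AGIQT→217/32, WY→217/32; new cluster AGIQTWY
final tree: (((A:-3/4,I:11/4):27/16,((G:17/10,T:3/10):109/8,Q:-5/8):117/16):217/32,(W:27/16,Y:101/16):217/32)
total length: 761/16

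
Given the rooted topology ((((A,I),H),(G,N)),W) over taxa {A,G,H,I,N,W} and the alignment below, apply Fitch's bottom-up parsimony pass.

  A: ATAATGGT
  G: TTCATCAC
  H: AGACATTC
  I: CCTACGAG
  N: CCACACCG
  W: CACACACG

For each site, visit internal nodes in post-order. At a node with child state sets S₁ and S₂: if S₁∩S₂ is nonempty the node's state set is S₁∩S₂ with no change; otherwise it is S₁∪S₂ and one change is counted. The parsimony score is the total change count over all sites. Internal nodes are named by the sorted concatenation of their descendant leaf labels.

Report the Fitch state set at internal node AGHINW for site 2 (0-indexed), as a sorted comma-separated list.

A,C

AI@0: {A} ∪ {C} = {A,C} (union, +1)
AHI@0: {A,C} ∩ {A} = {A} (intersection, +0)
GN@0: {T} ∪ {C} = {C,T} (union, +1)
AGHIN@0: {A} ∪ {C,T} = {A,C,T} (union, +1)
AGHINW@0: {A,C,T} ∩ {C} = {C} (intersection, +0)
AI@1: {T} ∪ {C} = {C,T} (union, +1)
AHI@1: {C,T} ∪ {G} = {C,G,T} (union, +1)
GN@1: {T} ∪ {C} = {C,T} (union, +1)
AGHIN@1: {C,G,T} ∩ {C,T} = {C,T} (intersection, +0)
AGHINW@1: {C,T} ∪ {A} = {A,C,T} (union, +1)
AI@2: {A} ∪ {T} = {A,T} (union, +1)
AHI@2: {A,T} ∩ {A} = {A} (intersection, +0)
GN@2: {C} ∪ {A} = {A,C} (union, +1)
AGHIN@2: {A} ∩ {A,C} = {A} (intersection, +0)
AGHINW@2: {A} ∪ {C} = {A,C} (union, +1)
AI@3: {A} ∩ {A} = {A} (intersection, +0)
AHI@3: {A} ∪ {C} = {A,C} (union, +1)
GN@3: {A} ∪ {C} = {A,C} (union, +1)
AGHIN@3: {A,C} ∩ {A,C} = {A,C} (intersection, +0)
AGHINW@3: {A,C} ∩ {A} = {A} (intersection, +0)
AI@4: {T} ∪ {C} = {C,T} (union, +1)
AHI@4: {C,T} ∪ {A} = {A,C,T} (union, +1)
GN@4: {T} ∪ {A} = {A,T} (union, +1)
AGHIN@4: {A,C,T} ∩ {A,T} = {A,T} (intersection, +0)
AGHINW@4: {A,T} ∪ {C} = {A,C,T} (union, +1)
AI@5: {G} ∩ {G} = {G} (intersection, +0)
AHI@5: {G} ∪ {T} = {G,T} (union, +1)
GN@5: {C} ∩ {C} = {C} (intersection, +0)
AGHIN@5: {G,T} ∪ {C} = {C,G,T} (union, +1)
AGHINW@5: {C,G,T} ∪ {A} = {A,C,G,T} (union, +1)
AI@6: {G} ∪ {A} = {A,G} (union, +1)
AHI@6: {A,G} ∪ {T} = {A,G,T} (union, +1)
GN@6: {A} ∪ {C} = {A,C} (union, +1)
AGHIN@6: {A,G,T} ∩ {A,C} = {A} (intersection, +0)
AGHINW@6: {A} ∪ {C} = {A,C} (union, +1)
AI@7: {T} ∪ {G} = {G,T} (union, +1)
AHI@7: {G,T} ∪ {C} = {C,G,T} (union, +1)
GN@7: {C} ∪ {G} = {C,G} (union, +1)
AGHIN@7: {C,G,T} ∩ {C,G} = {C,G} (intersection, +0)
AGHINW@7: {C,G} ∩ {G} = {G} (intersection, +0)
per-site changes: [3, 4, 3, 2, 4, 3, 4, 3]; total = 26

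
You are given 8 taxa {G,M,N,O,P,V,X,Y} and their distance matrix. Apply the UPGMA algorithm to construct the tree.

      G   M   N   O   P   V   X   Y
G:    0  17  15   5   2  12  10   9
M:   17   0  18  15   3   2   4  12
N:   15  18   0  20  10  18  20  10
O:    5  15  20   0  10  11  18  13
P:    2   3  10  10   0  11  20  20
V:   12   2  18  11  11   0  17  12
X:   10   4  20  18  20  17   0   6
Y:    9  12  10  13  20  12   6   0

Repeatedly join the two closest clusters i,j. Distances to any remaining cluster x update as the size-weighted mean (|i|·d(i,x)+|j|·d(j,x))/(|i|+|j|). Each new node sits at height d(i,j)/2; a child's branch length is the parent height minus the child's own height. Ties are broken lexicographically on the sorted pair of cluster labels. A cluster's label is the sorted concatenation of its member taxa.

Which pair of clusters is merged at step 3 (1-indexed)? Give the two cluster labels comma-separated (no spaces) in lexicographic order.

step 1: merge (G,P) at d=2; branch lengths G→1, P→1; new cluster GP
  updated: d(GP,M)=10, d(GP,N)=25/2, d(GP,O)=15/2, d(GP,V)=23/2, d(GP,X)=15, d(GP,Y)=29/2
step 2: merge (M,V) at d=2; branch lengths M→1, V→1; new cluster MV
  updated: d(GP,MV)=43/4, d(MV,N)=18, d(MV,O)=13, d(MV,X)=21/2, d(MV,Y)=12
step 3: merge (X,Y) at d=6; branch lengths X→3, Y→3; new cluster XY
  updated: d(GP,XY)=59/4, d(MV,XY)=45/4, d(N,XY)=15, d(O,XY)=31/2
step 4: merge (GP,O) at d=15/2; branch lengths GP→11/4, O→15/4; new cluster GOP
  updated: d(GOP,MV)=23/2, d(GOP,N)=15, d(GOP,XY)=15
step 5: merge (MV,XY) at d=45/4; branch lengths MV→37/8, XY→21/8; new cluster MVXY
  updated: d(GOP,MVXY)=53/4, d(MVXY,N)=33/2
step 6: merge (GOP,MVXY) at d=53/4; branch lengths GOP→23/8, MVXY→1; new cluster GMOPVXY
  updated: d(GMOPVXY,N)=111/7
step 7: merge (GMOPVXY,N) at d=111/7; branch lengths GMOPVXY→73/56, N→111/14; new cluster GMNOPVXY
final tree: ((((G:1,P:1):11/4,O:15/4):23/8,((M:1,V:1):37/8,(X:3,Y:3):21/8):1):73/56,N:111/14)
total length: 258/7

X,Y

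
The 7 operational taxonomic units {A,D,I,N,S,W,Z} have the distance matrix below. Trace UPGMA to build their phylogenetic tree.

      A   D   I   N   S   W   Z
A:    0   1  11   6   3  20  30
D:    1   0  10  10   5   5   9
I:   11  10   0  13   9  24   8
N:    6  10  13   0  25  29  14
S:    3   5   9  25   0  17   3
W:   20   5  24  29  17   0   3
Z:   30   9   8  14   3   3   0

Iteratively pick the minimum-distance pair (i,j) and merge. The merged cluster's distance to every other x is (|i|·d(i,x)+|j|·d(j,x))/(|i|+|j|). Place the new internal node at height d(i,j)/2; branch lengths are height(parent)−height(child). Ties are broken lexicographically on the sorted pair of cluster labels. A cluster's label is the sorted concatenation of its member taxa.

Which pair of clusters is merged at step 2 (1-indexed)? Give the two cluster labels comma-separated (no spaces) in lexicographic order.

S,Z

step 1: merge (A,D) at d=1; branch lengths A→1/2, D→1/2; new cluster AD
  updated: d(AD,I)=21/2, d(AD,N)=8, d(AD,S)=4, d(AD,W)=25/2, d(AD,Z)=39/2
step 2: merge (S,Z) at d=3; branch lengths S→3/2, Z→3/2; new cluster SZ
  updated: d(AD,SZ)=47/4, d(I,SZ)=17/2, d(N,SZ)=39/2, d(SZ,W)=10
step 3: merge (AD,N) at d=8; branch lengths AD→7/2, N→4; new cluster ADN
  updated: d(ADN,I)=34/3, d(ADN,SZ)=43/3, d(ADN,W)=18
step 4: merge (I,SZ) at d=17/2; branch lengths I→17/4, SZ→11/4; new cluster ISZ
  updated: d(ADN,ISZ)=40/3, d(ISZ,W)=44/3
step 5: merge (ADN,ISZ) at d=40/3; branch lengths ADN→8/3, ISZ→29/12; new cluster ADINSZ
  updated: d(ADINSZ,W)=49/3
step 6: merge (ADINSZ,W) at d=49/3; branch lengths ADINSZ→3/2, W→49/6; new cluster ADINSWZ
final tree: ((((A:1/2,D:1/2):7/2,N:4):8/3,(I:17/4,(S:3/2,Z:3/2):11/4):29/12):3/2,W:49/6)
total length: 133/4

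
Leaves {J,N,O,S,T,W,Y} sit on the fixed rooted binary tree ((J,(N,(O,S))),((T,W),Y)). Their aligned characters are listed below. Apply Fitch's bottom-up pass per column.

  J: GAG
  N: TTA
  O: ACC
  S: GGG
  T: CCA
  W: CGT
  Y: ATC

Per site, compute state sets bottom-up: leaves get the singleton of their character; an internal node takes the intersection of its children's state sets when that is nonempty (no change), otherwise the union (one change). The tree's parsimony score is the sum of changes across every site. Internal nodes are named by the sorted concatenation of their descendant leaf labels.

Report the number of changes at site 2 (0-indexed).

site 0, node OS: O={A} ∪ S={G} → {A,G} (+1)
site 0, node NOS: N={T} ∪ OS={A,G} → {A,G,T} (+1)
site 0, node JNOS: J={G} ∩ NOS={A,G,T} → {G} (+0)
site 0, node TW: T={C} ∩ W={C} → {C} (+0)
site 0, node TWY: TW={C} ∪ Y={A} → {A,C} (+1)
site 0, node JNOSTWY: JNOS={G} ∪ TWY={A,C} → {A,C,G} (+1)
site 1, node OS: O={C} ∪ S={G} → {C,G} (+1)
site 1, node NOS: N={T} ∪ OS={C,G} → {C,G,T} (+1)
site 1, node JNOS: J={A} ∪ NOS={C,G,T} → {A,C,G,T} (+1)
site 1, node TW: T={C} ∪ W={G} → {C,G} (+1)
site 1, node TWY: TW={C,G} ∪ Y={T} → {C,G,T} (+1)
site 1, node JNOSTWY: JNOS={A,C,G,T} ∩ TWY={C,G,T} → {C,G,T} (+0)
site 2, node OS: O={C} ∪ S={G} → {C,G} (+1)
site 2, node NOS: N={A} ∪ OS={C,G} → {A,C,G} (+1)
site 2, node JNOS: J={G} ∩ NOS={A,C,G} → {G} (+0)
site 2, node TW: T={A} ∪ W={T} → {A,T} (+1)
site 2, node TWY: TW={A,T} ∪ Y={C} → {A,C,T} (+1)
site 2, node JNOSTWY: JNOS={G} ∪ TWY={A,C,T} → {A,C,G,T} (+1)
per-site changes: [4, 5, 5]; total = 14

5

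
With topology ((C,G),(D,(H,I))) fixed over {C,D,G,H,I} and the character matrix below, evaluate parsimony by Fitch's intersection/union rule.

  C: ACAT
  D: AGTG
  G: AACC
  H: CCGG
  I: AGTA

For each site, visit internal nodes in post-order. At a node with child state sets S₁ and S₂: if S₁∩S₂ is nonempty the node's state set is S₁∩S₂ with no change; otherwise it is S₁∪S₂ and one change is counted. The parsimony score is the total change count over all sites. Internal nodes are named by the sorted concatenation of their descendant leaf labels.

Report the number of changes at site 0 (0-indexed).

1

[col 0] CG: children C:{A}, G:{A} ∩→ {A}; cost 0
[col 0] HI: children H:{C}, I:{A} ∪→ {A,C}; cost 1
[col 0] DHI: children D:{A}, HI:{A,C} ∩→ {A}; cost 0
[col 0] CDGHI: children CG:{A}, DHI:{A} ∩→ {A}; cost 0
[col 1] CG: children C:{C}, G:{A} ∪→ {A,C}; cost 1
[col 1] HI: children H:{C}, I:{G} ∪→ {C,G}; cost 1
[col 1] DHI: children D:{G}, HI:{C,G} ∩→ {G}; cost 0
[col 1] CDGHI: children CG:{A,C}, DHI:{G} ∪→ {A,C,G}; cost 1
[col 2] CG: children C:{A}, G:{C} ∪→ {A,C}; cost 1
[col 2] HI: children H:{G}, I:{T} ∪→ {G,T}; cost 1
[col 2] DHI: children D:{T}, HI:{G,T} ∩→ {T}; cost 0
[col 2] CDGHI: children CG:{A,C}, DHI:{T} ∪→ {A,C,T}; cost 1
[col 3] CG: children C:{T}, G:{C} ∪→ {C,T}; cost 1
[col 3] HI: children H:{G}, I:{A} ∪→ {A,G}; cost 1
[col 3] DHI: children D:{G}, HI:{A,G} ∩→ {G}; cost 0
[col 3] CDGHI: children CG:{C,T}, DHI:{G} ∪→ {C,G,T}; cost 1
per-site changes: [1, 3, 3, 3]; total = 10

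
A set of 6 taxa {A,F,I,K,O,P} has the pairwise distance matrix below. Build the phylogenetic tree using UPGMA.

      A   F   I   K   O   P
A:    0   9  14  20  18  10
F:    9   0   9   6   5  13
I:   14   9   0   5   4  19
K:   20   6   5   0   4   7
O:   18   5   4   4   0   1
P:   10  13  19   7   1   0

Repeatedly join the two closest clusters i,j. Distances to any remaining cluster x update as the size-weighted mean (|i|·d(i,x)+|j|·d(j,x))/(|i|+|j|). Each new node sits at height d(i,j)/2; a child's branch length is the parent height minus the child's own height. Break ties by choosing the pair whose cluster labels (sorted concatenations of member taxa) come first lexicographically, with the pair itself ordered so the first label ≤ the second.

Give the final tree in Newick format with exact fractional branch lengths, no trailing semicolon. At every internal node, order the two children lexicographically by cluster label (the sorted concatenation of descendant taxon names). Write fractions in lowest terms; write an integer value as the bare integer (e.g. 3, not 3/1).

(A:71/10,((F:15/4,(I:5/2,K:5/2):5/4):7/12,(O:1/2,P:1/2):23/6):83/30)

step 1: merge (O,P) at d=1; branch lengths O→1/2, P→1/2; new cluster OP
  updated: d(A,OP)=14, d(F,OP)=9, d(I,OP)=23/2, d(K,OP)=11/2
step 2: merge (I,K) at d=5; branch lengths I→5/2, K→5/2; new cluster IK
  updated: d(A,IK)=17, d(F,IK)=15/2, d(IK,OP)=17/2
step 3: merge (F,IK) at d=15/2; branch lengths F→15/4, IK→5/4; new cluster FIK
  updated: d(A,FIK)=43/3, d(FIK,OP)=26/3
step 4: merge (FIK,OP) at d=26/3; branch lengths FIK→7/12, OP→23/6; new cluster FIKOP
  updated: d(A,FIKOP)=71/5
step 5: merge (A,FIKOP) at d=71/5; branch lengths A→71/10, FIKOP→83/30; new cluster AFIKOP
final tree: (A:71/10,((F:15/4,(I:5/2,K:5/2):5/4):7/12,(O:1/2,P:1/2):23/6):83/30)
total length: 1517/60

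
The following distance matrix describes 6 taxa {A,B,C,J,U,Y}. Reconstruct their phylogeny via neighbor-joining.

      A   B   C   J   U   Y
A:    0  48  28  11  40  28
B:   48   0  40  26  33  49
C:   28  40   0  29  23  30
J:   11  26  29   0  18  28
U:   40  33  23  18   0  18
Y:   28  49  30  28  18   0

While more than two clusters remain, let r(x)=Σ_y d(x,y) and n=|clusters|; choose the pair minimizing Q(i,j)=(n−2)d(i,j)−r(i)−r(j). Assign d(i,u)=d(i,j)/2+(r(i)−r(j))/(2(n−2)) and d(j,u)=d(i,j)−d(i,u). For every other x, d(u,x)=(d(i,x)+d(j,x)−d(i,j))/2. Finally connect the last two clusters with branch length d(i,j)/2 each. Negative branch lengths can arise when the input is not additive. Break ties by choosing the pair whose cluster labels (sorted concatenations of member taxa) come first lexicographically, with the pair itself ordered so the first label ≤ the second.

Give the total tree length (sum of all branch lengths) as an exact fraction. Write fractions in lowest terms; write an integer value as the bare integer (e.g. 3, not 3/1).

323/4

1. join A+J (d=11, Q=-223) ⇒ AJ; edges |A|=87/8, |J|=1/8
  updated: d(AJ,B)=63/2, d(AJ,C)=23, d(AJ,U)=47/2, d(AJ,Y)=45/2
2. join U+Y (d=18, Q=-163) ⇒ UY; edges |U|=16/3, |Y|=38/3
  updated: d(AJ,UY)=14, d(B,UY)=32, d(C,UY)=35/2
3. join AJ+B (d=63/2, Q=-109) ⇒ ABJ; edges |AJ|=7, |B|=49/2
  updated: d(ABJ,C)=63/4, d(ABJ,UY)=29/4
4. join ABJ+C (d=63/4, Q=-81/2) ⇒ ABCJ; edges |ABJ|=11/4, |C|=13
  updated: d(ABCJ,UY)=9/2
5. join ABCJ+UY (d=9/2) ⇒ ABCJUY; edges |ABCJ|=9/4, |UY|=9/4
final tree: ((((A:87/8,J:1/8):7,B:49/2):11/4,C:13):9/4,(U:16/3,Y:38/3):9/4)
total length: 323/4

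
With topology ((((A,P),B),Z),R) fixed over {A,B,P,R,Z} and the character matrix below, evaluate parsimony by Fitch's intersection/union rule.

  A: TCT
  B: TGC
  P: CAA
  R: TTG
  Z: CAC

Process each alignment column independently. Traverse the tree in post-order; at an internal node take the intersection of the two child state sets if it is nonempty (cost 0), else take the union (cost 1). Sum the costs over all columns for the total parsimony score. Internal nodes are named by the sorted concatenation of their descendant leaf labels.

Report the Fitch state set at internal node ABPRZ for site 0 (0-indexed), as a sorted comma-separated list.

AP@0: {T} ∪ {C} = {C,T} (union, +1)
ABP@0: {C,T} ∩ {T} = {T} (intersection, +0)
ABPZ@0: {T} ∪ {C} = {C,T} (union, +1)
ABPRZ@0: {C,T} ∩ {T} = {T} (intersection, +0)
AP@1: {C} ∪ {A} = {A,C} (union, +1)
ABP@1: {A,C} ∪ {G} = {A,C,G} (union, +1)
ABPZ@1: {A,C,G} ∩ {A} = {A} (intersection, +0)
ABPRZ@1: {A} ∪ {T} = {A,T} (union, +1)
AP@2: {T} ∪ {A} = {A,T} (union, +1)
ABP@2: {A,T} ∪ {C} = {A,C,T} (union, +1)
ABPZ@2: {A,C,T} ∩ {C} = {C} (intersection, +0)
ABPRZ@2: {C} ∪ {G} = {C,G} (union, +1)
per-site changes: [2, 3, 3]; total = 8

T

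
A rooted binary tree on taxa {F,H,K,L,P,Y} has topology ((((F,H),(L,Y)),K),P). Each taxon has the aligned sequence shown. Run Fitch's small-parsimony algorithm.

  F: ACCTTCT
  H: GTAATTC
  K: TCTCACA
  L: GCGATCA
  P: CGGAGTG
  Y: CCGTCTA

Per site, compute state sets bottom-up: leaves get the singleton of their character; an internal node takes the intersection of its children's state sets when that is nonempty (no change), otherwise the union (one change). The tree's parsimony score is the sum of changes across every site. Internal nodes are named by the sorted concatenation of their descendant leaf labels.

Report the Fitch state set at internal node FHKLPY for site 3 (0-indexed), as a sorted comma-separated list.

site 0, node FH: F={A} ∪ H={G} → {A,G} (+1)
site 0, node LY: L={G} ∪ Y={C} → {C,G} (+1)
site 0, node FHLY: FH={A,G} ∩ LY={C,G} → {G} (+0)
site 0, node FHKLY: FHLY={G} ∪ K={T} → {G,T} (+1)
site 0, node FHKLPY: FHKLY={G,T} ∪ P={C} → {C,G,T} (+1)
site 1, node FH: F={C} ∪ H={T} → {C,T} (+1)
site 1, node LY: L={C} ∩ Y={C} → {C} (+0)
site 1, node FHLY: FH={C,T} ∩ LY={C} → {C} (+0)
site 1, node FHKLY: FHLY={C} ∩ K={C} → {C} (+0)
site 1, node FHKLPY: FHKLY={C} ∪ P={G} → {C,G} (+1)
site 2, node FH: F={C} ∪ H={A} → {A,C} (+1)
site 2, node LY: L={G} ∩ Y={G} → {G} (+0)
site 2, node FHLY: FH={A,C} ∪ LY={G} → {A,C,G} (+1)
site 2, node FHKLY: FHLY={A,C,G} ∪ K={T} → {A,C,G,T} (+1)
site 2, node FHKLPY: FHKLY={A,C,G,T} ∩ P={G} → {G} (+0)
site 3, node FH: F={T} ∪ H={A} → {A,T} (+1)
site 3, node LY: L={A} ∪ Y={T} → {A,T} (+1)
site 3, node FHLY: FH={A,T} ∩ LY={A,T} → {A,T} (+0)
site 3, node FHKLY: FHLY={A,T} ∪ K={C} → {A,C,T} (+1)
site 3, node FHKLPY: FHKLY={A,C,T} ∩ P={A} → {A} (+0)
site 4, node FH: F={T} ∩ H={T} → {T} (+0)
site 4, node LY: L={T} ∪ Y={C} → {C,T} (+1)
site 4, node FHLY: FH={T} ∩ LY={C,T} → {T} (+0)
site 4, node FHKLY: FHLY={T} ∪ K={A} → {A,T} (+1)
site 4, node FHKLPY: FHKLY={A,T} ∪ P={G} → {A,G,T} (+1)
site 5, node FH: F={C} ∪ H={T} → {C,T} (+1)
site 5, node LY: L={C} ∪ Y={T} → {C,T} (+1)
site 5, node FHLY: FH={C,T} ∩ LY={C,T} → {C,T} (+0)
site 5, node FHKLY: FHLY={C,T} ∩ K={C} → {C} (+0)
site 5, node FHKLPY: FHKLY={C} ∪ P={T} → {C,T} (+1)
site 6, node FH: F={T} ∪ H={C} → {C,T} (+1)
site 6, node LY: L={A} ∩ Y={A} → {A} (+0)
site 6, node FHLY: FH={C,T} ∪ LY={A} → {A,C,T} (+1)
site 6, node FHKLY: FHLY={A,C,T} ∩ K={A} → {A} (+0)
site 6, node FHKLPY: FHKLY={A} ∪ P={G} → {A,G} (+1)
per-site changes: [4, 2, 3, 3, 3, 3, 3]; total = 21

A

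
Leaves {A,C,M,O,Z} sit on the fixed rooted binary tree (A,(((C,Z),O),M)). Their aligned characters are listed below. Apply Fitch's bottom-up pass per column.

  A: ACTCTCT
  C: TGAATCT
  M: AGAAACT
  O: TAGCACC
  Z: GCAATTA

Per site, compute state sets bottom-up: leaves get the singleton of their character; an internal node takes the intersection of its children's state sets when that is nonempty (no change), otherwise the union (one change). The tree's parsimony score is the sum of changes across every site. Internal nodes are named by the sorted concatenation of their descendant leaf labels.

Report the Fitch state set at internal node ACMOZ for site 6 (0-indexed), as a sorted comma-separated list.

T

CZ@0: {T} ∪ {G} = {G,T} (union, +1)
COZ@0: {G,T} ∩ {T} = {T} (intersection, +0)
CMOZ@0: {T} ∪ {A} = {A,T} (union, +1)
ACMOZ@0: {A} ∩ {A,T} = {A} (intersection, +0)
CZ@1: {G} ∪ {C} = {C,G} (union, +1)
COZ@1: {C,G} ∪ {A} = {A,C,G} (union, +1)
CMOZ@1: {A,C,G} ∩ {G} = {G} (intersection, +0)
ACMOZ@1: {C} ∪ {G} = {C,G} (union, +1)
CZ@2: {A} ∩ {A} = {A} (intersection, +0)
COZ@2: {A} ∪ {G} = {A,G} (union, +1)
CMOZ@2: {A,G} ∩ {A} = {A} (intersection, +0)
ACMOZ@2: {T} ∪ {A} = {A,T} (union, +1)
CZ@3: {A} ∩ {A} = {A} (intersection, +0)
COZ@3: {A} ∪ {C} = {A,C} (union, +1)
CMOZ@3: {A,C} ∩ {A} = {A} (intersection, +0)
ACMOZ@3: {C} ∪ {A} = {A,C} (union, +1)
CZ@4: {T} ∩ {T} = {T} (intersection, +0)
COZ@4: {T} ∪ {A} = {A,T} (union, +1)
CMOZ@4: {A,T} ∩ {A} = {A} (intersection, +0)
ACMOZ@4: {T} ∪ {A} = {A,T} (union, +1)
CZ@5: {C} ∪ {T} = {C,T} (union, +1)
COZ@5: {C,T} ∩ {C} = {C} (intersection, +0)
CMOZ@5: {C} ∩ {C} = {C} (intersection, +0)
ACMOZ@5: {C} ∩ {C} = {C} (intersection, +0)
CZ@6: {T} ∪ {A} = {A,T} (union, +1)
COZ@6: {A,T} ∪ {C} = {A,C,T} (union, +1)
CMOZ@6: {A,C,T} ∩ {T} = {T} (intersection, +0)
ACMOZ@6: {T} ∩ {T} = {T} (intersection, +0)
per-site changes: [2, 3, 2, 2, 2, 1, 2]; total = 14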